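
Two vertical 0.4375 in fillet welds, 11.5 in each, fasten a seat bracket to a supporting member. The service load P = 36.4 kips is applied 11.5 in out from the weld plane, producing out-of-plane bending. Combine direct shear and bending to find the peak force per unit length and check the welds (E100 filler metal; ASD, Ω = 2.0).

E100XX → F_EXX = 100 ksi.
L_w = 2 × 11.5 = 23 in; section modulus (unit throat) S = 2 × L²/6 = 44.08 in².
Direct shear f_v = P/L_w = 36.4/23 = 1.583 kip/in.
Moment M = P × e = 36.4 × 11.5 = 418.6 kip·in; bending f_b = M/S = 9.496 kip/in.
f_max = √(f_v² + f_b²) = √(1.583² + 9.496²) = 9.627 kip/in.
r_n/Ω = (1/2.0) × 0.6 × 100 × (0.707 × 0.4375) = 9.279 kip/in → NOT adequate.

f_max ≈ 9.63 kip/in; NOT adequate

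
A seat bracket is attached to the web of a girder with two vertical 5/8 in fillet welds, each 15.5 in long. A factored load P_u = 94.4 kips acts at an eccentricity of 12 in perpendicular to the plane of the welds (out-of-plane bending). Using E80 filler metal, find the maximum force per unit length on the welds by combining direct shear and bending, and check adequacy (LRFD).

f_max ≈ 14.5 kip/in; adequate

E80XX → F_EXX = 80 ksi.
L_w = 2 × 15.5 = 31 in; section modulus (unit throat) S = 2 × L²/6 = 80.08 in².
Direct shear f_v = P/L_w = 94.4/31 = 3.045 kip/in.
Moment M = P × e = 94.4 × 12 = 1132.8 kip·in; bending f_b = M/S = 14.15 kip/in.
f_max = √(f_v² + f_b²) = √(3.045² + 14.15²) = 14.47 kip/in.
φr_n = 0.75 × 0.6 × 80 × (0.707 × 0.625) = 15.91 kip/in → adequate.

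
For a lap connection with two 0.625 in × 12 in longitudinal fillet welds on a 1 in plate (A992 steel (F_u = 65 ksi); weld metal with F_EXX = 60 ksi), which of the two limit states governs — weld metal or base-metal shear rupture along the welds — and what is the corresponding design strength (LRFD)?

φR_n ≈ 286 kip (weld metal governs)

t_e = 0.707 × 0.625 = 0.4419 in; L = 24 in.
Weld metal: φR_n = 0.75 × 0.6 × 60 × 0.4419 × 24 = 286.3 kip.
Base metal (shear rupture): φR_n = 0.75 × 0.6 × 65 × 1 × 24 = 702 kip.
Governing: weld metal.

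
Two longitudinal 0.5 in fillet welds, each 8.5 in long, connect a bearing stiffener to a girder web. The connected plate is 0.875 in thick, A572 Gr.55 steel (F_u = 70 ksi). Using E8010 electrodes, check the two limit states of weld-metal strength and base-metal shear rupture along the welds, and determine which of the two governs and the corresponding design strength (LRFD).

E80XX → F_EXX = 80 ksi.
t_e = 0.707 × 0.5 = 0.3535 in; L = 17 in.
Weld metal: φR_n = 0.75 × 0.6 × 80 × 0.3535 × 17 = 216.3 kip.
Base metal (shear rupture): φR_n = 0.75 × 0.6 × 70 × 0.875 × 17 = 468.6 kip.
Governing: weld metal.

φR_n ≈ 216 kip (weld metal governs)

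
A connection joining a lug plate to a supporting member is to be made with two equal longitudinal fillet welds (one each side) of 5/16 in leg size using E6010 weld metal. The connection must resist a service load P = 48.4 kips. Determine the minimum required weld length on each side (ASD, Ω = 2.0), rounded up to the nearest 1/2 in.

E60XX → F_EXX = 60 ksi.
Throat t_e = 0.707 × 0.3125 = 0.2209 in.
r_n/Ω = (0.6 × 60 × 0.2209) / 2.0 = 3.977 kip/in.
L_req = P / (r_n/Ω) = 48.4 / 3.977 = 12.17 in total.
Per side: 12.17 / 2 = 6.085 in.
Round up → use L = 6.5 in on each side.

L = 6.5 in on each side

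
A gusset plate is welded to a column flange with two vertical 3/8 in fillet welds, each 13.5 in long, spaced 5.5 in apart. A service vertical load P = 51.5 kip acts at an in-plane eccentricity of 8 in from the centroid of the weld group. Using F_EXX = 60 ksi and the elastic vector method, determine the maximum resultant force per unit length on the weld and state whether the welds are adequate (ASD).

f_max ≈ 5.88 kip/in; NOT adequate

Total weld length L_w = 27 in. Treat welds as unit-width lines.
Polar moment about centroid: J = 2[d³/12 + d(b/2)²] = 2[13.5³/12 + 13.5×2.75²] = 614.2 in³.
Direct shear f_v = P/L_w = 51.5 / 27 = 1.907 kip/in (vertical).
Torsion M = P·e = 51.5 × 8 = 412 kip·in.
Critical point at (x, y) = (2.75, 6.75) from centroid. f_tx = M·y/J = 4.527 kip/in; f_ty = M·x/J = 1.845 kip/in.
Resultant f_max = √[f_tx² + (f_v + f_ty)²] = √[4.527² + (1.907 + 1.845)²] = 5.88 kip/in.
Capacity per unit length: r_n/Ω = (1/2.0) × 0.6 × 60 × (0.707 × 0.375) = 4.772 kip/in.
5.88 > 4.772 → NOT adequate.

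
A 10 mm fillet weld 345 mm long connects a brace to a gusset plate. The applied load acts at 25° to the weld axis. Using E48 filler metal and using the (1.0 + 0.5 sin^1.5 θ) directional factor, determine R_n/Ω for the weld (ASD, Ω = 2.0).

E48XX → F_EXX = 480 MPa.
t_e = 0.707 × 10 = 7.07 mm; A_we = 7.07 × 345 = 2439 mm².
Directional factor: 1.0 + 0.5 sin^1.5(25°) = 1.137.
F_nw = 0.6 × 480 × 1.137 = 327.6 MPa.
R_n/Ω = (327.6 × 2439) / 2.0 × 10⁻³ = 399.5 kN.

R_n/Ω ≈ 399 kN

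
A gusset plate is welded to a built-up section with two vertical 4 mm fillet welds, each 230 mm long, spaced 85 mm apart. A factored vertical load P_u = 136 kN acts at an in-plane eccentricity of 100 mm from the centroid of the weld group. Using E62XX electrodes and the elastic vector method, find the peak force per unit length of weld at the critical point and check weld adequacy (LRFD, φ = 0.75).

E62XX → F_EXX = 620 MPa.
Total weld length L_w = 460 mm. Treat welds as unit-width lines.
Polar moment about centroid: J = 2[d³/12 + d(b/2)²] = 2[230³/12 + 230×42.5²] = 2859000 mm³.
Direct shear f_v = P/L_w = 136×10³ / 460 = 295.7 N/mm (vertical).
Torsion M = P·e = 136×10³ × 100 = 13600000 N·mm.
Critical point at (x, y) = (42.5, 115) from centroid. f_tx = M·y/J = 547.1 N/mm; f_ty = M·x/J = 202.2 N/mm.
Resultant f_max = √[f_tx² + (f_v + f_ty)²] = √[547.1² + (295.7 + 202.2)²] = 739.7 N/mm.
Capacity per unit length: φr_n = 0.75 × 0.6 × 620 × (0.707 × 4) = 789 N/mm.
739.7 ≤ 789 → adequate.

f_max ≈ 740 N/mm; adequate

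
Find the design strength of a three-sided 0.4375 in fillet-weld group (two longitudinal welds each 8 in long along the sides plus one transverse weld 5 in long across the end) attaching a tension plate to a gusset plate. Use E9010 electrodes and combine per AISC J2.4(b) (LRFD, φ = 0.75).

φR_n ≈ 264 kip

E90XX → F_EXX = 90 ksi.
t_e = 0.707 × 0.4375 = 0.3093 in.
R_nwl = 0.6 × 90 × 0.3093 × 16 = 267.2 kip (longitudinal, 2 welds).
R_nwt = 0.6 × 90 × 0.3093 × 5 = 83.51 kip (transverse, base value).
(i) R_nwl + R_nwt = 350.8 kip; (ii) 0.85 R_nwl + 1.5 R_nwt = 352.4 kip.
R_n = max = 352.4 kip [governs: (ii)]; φR_n = 264.3 kip.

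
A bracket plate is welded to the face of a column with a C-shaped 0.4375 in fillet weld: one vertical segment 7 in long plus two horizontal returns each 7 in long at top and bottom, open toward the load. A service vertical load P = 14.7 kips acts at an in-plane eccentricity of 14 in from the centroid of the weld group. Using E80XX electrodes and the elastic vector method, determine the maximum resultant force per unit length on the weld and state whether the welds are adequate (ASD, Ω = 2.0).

f_max ≈ 4.4 kip/in; adequate

E80XX → F_EXX = 80 ksi.
Total weld length L_w = 21 in. Treat welds as unit-width lines.
Centroid: x̄ = 2×7×3.5 / 21 = 2.333 in from the vertical weld.
Polar moment about centroid: J = I_x + I_y = [7³/12 + 2×7×3.5²] + [7×2.333² + 2(7³/12 + 7×1.167²)] = 314.4 in³.
Direct shear f_v = P/L_w = 14.7 / 21 = 0.7 kip/in (vertical).
Torsion M = P·e = 14.7 × 14 = 205.8 kip·in.
Critical point at (x, y) = (4.667, 3.5) from centroid. f_tx = M·y/J = 2.291 kip/in; f_ty = M·x/J = 3.055 kip/in.
Resultant f_max = √[f_tx² + (f_v + f_ty)²] = √[2.291² + (0.7 + 3.055)²] = 4.398 kip/in.
Capacity per unit length: r_n/Ω = (1/2.0) × 0.6 × 80 × (0.707 × 0.4375) = 7.423 kip/in.
4.398 ≤ 7.423 → adequate.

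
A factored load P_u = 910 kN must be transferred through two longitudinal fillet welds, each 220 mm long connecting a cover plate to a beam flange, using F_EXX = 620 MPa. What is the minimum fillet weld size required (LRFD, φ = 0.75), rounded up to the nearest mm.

w = 11 mm

Total weld length L = 440 mm.
Required throat t_e = P_u / (φ × 0.6 F_EXX × L) = 910 / (0.75 × 0.6 × 620 × 440 × 10⁻³) = 7.413 mm.
Required leg w = t_e / 0.707 = 10.48 mm → use 11 mm.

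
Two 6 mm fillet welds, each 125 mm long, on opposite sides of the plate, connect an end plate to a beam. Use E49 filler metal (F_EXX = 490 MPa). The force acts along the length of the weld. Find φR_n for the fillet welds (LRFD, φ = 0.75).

Effective throat t_e = 0.707 × 6 = 4.242 mm.
Total length L = 250 mm; A_we = 4.242 × 250 = 1060 mm².
F_nw = 0.6 F_EXX = 0.6 × 490 = 294 MPa.
φR_n = 0.75 × 294 × 1060 × 10⁻³ = 233.8 kN.

φR_n ≈ 234 kN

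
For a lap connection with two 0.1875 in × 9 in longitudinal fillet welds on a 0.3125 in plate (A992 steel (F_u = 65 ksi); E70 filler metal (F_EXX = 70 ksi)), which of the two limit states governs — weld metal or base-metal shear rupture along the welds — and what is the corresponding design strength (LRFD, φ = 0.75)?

t_e = 0.707 × 0.1875 = 0.1326 in; L = 18 in.
Weld metal: φR_n = 0.75 × 0.6 × 70 × 0.1326 × 18 = 75.16 kips.
Base metal (shear rupture): φR_n = 0.75 × 0.6 × 65 × 0.3125 × 18 = 164.5 kips.
Governing: weld metal.

φR_n ≈ 75.2 kips (weld metal governs)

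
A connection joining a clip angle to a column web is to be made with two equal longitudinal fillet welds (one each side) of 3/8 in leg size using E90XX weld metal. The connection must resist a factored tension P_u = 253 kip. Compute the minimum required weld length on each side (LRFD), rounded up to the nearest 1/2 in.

E90XX → F_EXX = 90 ksi.
Throat t_e = 0.707 × 0.375 = 0.2651 in.
φr_n = 0.75 × 0.6 × 90 × 0.2651 = 10.74 kip/in.
L_req = P_u / φr_n = 253 / 10.74 = 23.56 in total.
Per side: 23.56 / 2 = 11.78 in.
Round up → use L = 12 in on each side.

L = 12 in on each side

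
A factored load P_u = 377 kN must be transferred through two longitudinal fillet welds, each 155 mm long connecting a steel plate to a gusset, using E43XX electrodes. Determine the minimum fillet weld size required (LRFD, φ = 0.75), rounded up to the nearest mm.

E43XX → F_EXX = 430 MPa.
Total weld length L = 310 mm.
Required throat t_e = P_u / (φ × 0.6 F_EXX × L) = 377 / (0.75 × 0.6 × 430 × 310 × 10⁻³) = 6.285 mm.
Required leg w = t_e / 0.707 = 8.89 mm → use 9 mm.

w = 9 mm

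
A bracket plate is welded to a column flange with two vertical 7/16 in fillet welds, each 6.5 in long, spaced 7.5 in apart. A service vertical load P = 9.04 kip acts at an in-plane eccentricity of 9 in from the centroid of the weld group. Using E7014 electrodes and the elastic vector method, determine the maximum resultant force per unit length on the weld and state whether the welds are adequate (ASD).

E70XX → F_EXX = 70 ksi.
Total weld length L_w = 13 in. Treat welds as unit-width lines.
Polar moment about centroid: J = 2[d³/12 + d(b/2)²] = 2[6.5³/12 + 6.5×3.75²] = 228.6 in³.
Direct shear f_v = P/L_w = 9.04 / 13 = 0.6954 kip/in (vertical).
Torsion M = P·e = 9.04 × 9 = 81.36 kip·in.
Critical point at (x, y) = (3.75, 3.25) from centroid. f_tx = M·y/J = 1.157 kip/in; f_ty = M·x/J = 1.335 kip/in.
Resultant f_max = √[f_tx² + (f_v + f_ty)²] = √[1.157² + (0.6954 + 1.335)²] = 2.337 kip/in.
Capacity per unit length: r_n/Ω = (1/2.0) × 0.6 × 70 × (0.707 × 0.4375) = 6.496 kip/in.
2.337 ≤ 6.496 → adequate.

f_max ≈ 2.34 kip/in; adequate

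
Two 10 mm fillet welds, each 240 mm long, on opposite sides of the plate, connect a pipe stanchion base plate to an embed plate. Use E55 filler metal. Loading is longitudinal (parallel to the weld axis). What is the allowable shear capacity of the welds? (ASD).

E55XX → F_EXX = 550 MPa.
Effective throat t_e = 0.707 × 10 = 7.07 mm.
Total length L = 480 mm; A_we = 7.07 × 480 = 3394 mm².
F_nw = 0.6 F_EXX = 0.6 × 550 = 330 MPa.
R_n = 330 × 3394 × 10⁻³ = 1120 kN; R_n/Ω = 1120/2.0 = 559.9 kN.

R_n/Ω ≈ 560 kN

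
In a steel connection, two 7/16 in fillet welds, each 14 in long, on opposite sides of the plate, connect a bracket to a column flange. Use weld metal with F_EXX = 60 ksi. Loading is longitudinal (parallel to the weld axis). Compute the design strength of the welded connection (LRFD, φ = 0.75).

φR_n ≈ 234 kip

Effective throat t_e = 0.707 × 0.4375 = 0.3093 in.
Total length L = 28 in; A_we = 0.3093 × 28 = 8.661 in².
F_nw = 0.6 F_EXX = 0.6 × 60 = 36 ksi.
φR_n = 0.75 × 36 × 8.661 = 233.8 kip.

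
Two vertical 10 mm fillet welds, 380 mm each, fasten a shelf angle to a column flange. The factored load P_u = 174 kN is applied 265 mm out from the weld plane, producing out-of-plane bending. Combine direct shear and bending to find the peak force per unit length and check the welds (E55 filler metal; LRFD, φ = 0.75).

f_max ≈ 985 N/mm; adequate

E55XX → F_EXX = 550 MPa.
L_w = 2 × 380 = 760 mm; section modulus (unit throat) S = 2 × L²/6 = 48130 mm².
Direct shear f_v = P/L_w = 174×10³/760 = 228.9 N/mm.
Moment M = P × e = 174×10³ × 265 = 46110000 N·mm; bending f_b = M/S = 958 N/mm.
f_max = √(f_v² + f_b²) = √(228.9² + 958²) = 984.9 N/mm.
φr_n = 0.75 × 0.6 × 550 × (0.707 × 10) = 1750 N/mm → adequate.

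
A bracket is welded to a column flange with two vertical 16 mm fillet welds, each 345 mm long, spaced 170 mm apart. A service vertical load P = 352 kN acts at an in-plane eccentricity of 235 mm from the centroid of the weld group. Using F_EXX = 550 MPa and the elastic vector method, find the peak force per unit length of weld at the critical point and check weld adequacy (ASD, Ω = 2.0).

f_max ≈ 1640 N/mm; adequate

Total weld length L_w = 690 mm. Treat welds as unit-width lines.
Polar moment about centroid: J = 2[d³/12 + d(b/2)²] = 2[345³/12 + 345×85²] = 11830000 mm³.
Direct shear f_v = P/L_w = 352×10³ / 690 = 510.1 N/mm (vertical).
Torsion M = P·e = 352×10³ × 235 = 82720000 N·mm.
Critical point at (x, y) = (85, 172.5) from centroid. f_tx = M·y/J = 1206 N/mm; f_ty = M·x/J = 594.4 N/mm.
Resultant f_max = √[f_tx² + (f_v + f_ty)²] = √[1206² + (510.1 + 594.4)²] = 1636 N/mm.
Capacity per unit length: r_n/Ω = (1/2.0) × 0.6 × 550 × (0.707 × 16) = 1866 N/mm.
1636 ≤ 1866 → adequate.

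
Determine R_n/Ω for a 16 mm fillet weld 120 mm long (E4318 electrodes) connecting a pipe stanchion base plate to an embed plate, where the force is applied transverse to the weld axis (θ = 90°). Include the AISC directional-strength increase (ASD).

R_n/Ω ≈ 263 kN

E43XX → F_EXX = 430 MPa.
t_e = 0.707 × 16 = 11.31 mm; A_we = 11.31 × 120 = 1357 mm².
Directional factor: 1.0 + 0.5 sin^1.5(90°) = 1.5.
F_nw = 0.6 × 430 × 1.5 = 387 MPa.
R_n/Ω = (387 × 1357) / 2.0 × 10⁻³ = 262.7 kN.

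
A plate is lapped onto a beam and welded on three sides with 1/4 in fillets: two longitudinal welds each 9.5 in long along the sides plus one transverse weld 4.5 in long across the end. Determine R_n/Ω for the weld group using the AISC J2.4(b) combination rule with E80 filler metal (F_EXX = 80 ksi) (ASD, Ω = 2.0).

R_n/Ω ≈ 99.7 kip

t_e = 0.707 × 0.25 = 0.1767 in.
R_nwl = 0.6 × 80 × 0.1767 × 19 = 161.2 kip (longitudinal, 2 welds).
R_nwt = 0.6 × 80 × 0.1767 × 4.5 = 38.18 kip (transverse, base value).
(i) R_nwl + R_nwt = 199.4 kip; (ii) 0.85 R_nwl + 1.5 R_nwt = 194.3 kip.
R_n = max = 199.4 kip [governs: (i)]; R_n/Ω = 99.69 kip.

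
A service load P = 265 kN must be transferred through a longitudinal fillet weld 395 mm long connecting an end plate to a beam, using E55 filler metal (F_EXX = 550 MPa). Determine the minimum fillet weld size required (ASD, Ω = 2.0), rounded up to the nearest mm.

Total weld length L = 395 mm.
Required throat t_e = P × Ω / (0.6 F_EXX × L) = 265 × 2.0 / (0.6 × 550 × 395 × 10⁻³) = 4.066 mm.
Required leg w = t_e / 0.707 = 5.751 mm → use 6 mm.

w = 6 mm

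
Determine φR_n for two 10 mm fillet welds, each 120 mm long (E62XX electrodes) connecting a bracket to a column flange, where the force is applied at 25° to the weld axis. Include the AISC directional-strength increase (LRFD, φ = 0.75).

φR_n ≈ 538 kN

E62XX → F_EXX = 620 MPa.
t_e = 0.707 × 10 = 7.07 mm; A_we = 7.07 × 240 = 1697 mm².
Directional factor: 1.0 + 0.5 sin^1.5(25°) = 1.137.
F_nw = 0.6 × 620 × 1.137 = 423.1 MPa.
φR_n = 0.75 × 423.1 × 1697 × 10⁻³ = 538.4 kN.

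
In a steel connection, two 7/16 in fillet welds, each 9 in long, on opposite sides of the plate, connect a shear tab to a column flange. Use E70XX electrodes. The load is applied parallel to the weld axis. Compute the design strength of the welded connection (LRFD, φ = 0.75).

φR_n ≈ 175 kip

E70XX → F_EXX = 70 ksi.
Effective throat t_e = 0.707 × 0.4375 = 0.3093 in.
Total length L = 18 in; A_we = 0.3093 × 18 = 5.568 in².
F_nw = 0.6 F_EXX = 0.6 × 70 = 42 ksi.
φR_n = 0.75 × 42 × 5.568 = 175.4 kip.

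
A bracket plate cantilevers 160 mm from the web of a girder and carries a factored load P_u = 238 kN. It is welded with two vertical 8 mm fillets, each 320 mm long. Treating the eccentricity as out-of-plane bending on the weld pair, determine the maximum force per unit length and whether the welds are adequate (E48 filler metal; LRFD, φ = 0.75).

E48XX → F_EXX = 480 MPa.
L_w = 2 × 320 = 640 mm; section modulus (unit throat) S = 2 × L²/6 = 34130 mm².
Direct shear f_v = P/L_w = 238×10³/640 = 371.9 N/mm.
Moment M = P × e = 238×10³ × 160 = 38080000 N·mm; bending f_b = M/S = 1116 N/mm.
f_max = √(f_v² + f_b²) = √(371.9² + 1116²) = 1176 N/mm.
φr_n = 0.75 × 0.6 × 480 × (0.707 × 8) = 1222 N/mm → adequate.

f_max ≈ 1180 N/mm; adequate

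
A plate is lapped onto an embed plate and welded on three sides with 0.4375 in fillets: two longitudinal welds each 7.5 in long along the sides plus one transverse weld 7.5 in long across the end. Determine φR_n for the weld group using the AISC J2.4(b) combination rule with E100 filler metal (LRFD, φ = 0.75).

E100XX → F_EXX = 100 ksi.
t_e = 0.707 × 0.4375 = 0.3093 in.
R_nwl = 0.6 × 100 × 0.3093 × 15 = 278.4 kip (longitudinal, 2 welds).
R_nwt = 0.6 × 100 × 0.3093 × 7.5 = 139.2 kip (transverse, base value).
(i) R_nwl + R_nwt = 417.6 kip; (ii) 0.85 R_nwl + 1.5 R_nwt = 445.4 kip.
R_n = max = 445.4 kip [governs: (ii)]; φR_n = 334.1 kip.

φR_n ≈ 334 kip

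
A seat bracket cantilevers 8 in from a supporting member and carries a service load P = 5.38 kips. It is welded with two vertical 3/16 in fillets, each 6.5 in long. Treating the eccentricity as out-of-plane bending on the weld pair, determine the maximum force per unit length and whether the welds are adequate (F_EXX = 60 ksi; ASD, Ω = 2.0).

L_w = 2 × 6.5 = 13 in; section modulus (unit throat) S = 2 × L²/6 = 14.08 in².
Direct shear f_v = P/L_w = 5.38/13 = 0.4138 kip/in.
Moment M = P × e = 5.38 × 8 = 43.04 kip·in; bending f_b = M/S = 3.056 kip/in.
f_max = √(f_v² + f_b²) = √(0.4138² + 3.056²) = 3.084 kip/in.
r_n/Ω = (1/2.0) × 0.6 × 60 × (0.707 × 0.1875) = 2.386 kip/in → NOT adequate.

f_max ≈ 3.08 kip/in; NOT adequate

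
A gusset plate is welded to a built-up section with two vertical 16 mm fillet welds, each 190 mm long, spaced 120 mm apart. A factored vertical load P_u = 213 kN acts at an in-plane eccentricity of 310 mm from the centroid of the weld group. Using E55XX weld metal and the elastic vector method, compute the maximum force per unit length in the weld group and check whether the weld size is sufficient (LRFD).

E55XX → F_EXX = 550 MPa.
Total weld length L_w = 380 mm. Treat welds as unit-width lines.
Polar moment about centroid: J = 2[d³/12 + d(b/2)²] = 2[190³/12 + 190×60²] = 2511000 mm³.
Direct shear f_v = P/L_w = 213×10³ / 380 = 560.5 N/mm (vertical).
Torsion M = P·e = 213×10³ × 310 = 66030000 N·mm.
Critical point at (x, y) = (60, 95) from centroid. f_tx = M·y/J = 2498 N/mm; f_ty = M·x/J = 1578 N/mm.
Resultant f_max = √[f_tx² + (f_v + f_ty)²] = √[2498² + (560.5 + 1578)²] = 3288 N/mm.
Capacity per unit length: φr_n = 0.75 × 0.6 × 550 × (0.707 × 16) = 2800 N/mm.
3288 > 2800 → NOT adequate.

f_max ≈ 3290 N/mm; NOT adequate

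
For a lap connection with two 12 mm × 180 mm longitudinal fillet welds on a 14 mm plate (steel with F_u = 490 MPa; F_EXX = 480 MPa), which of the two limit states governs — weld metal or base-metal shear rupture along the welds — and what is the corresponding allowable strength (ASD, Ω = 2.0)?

R_n/Ω ≈ 440 kN (weld metal governs)

t_e = 0.707 × 12 = 8.484 mm; L = 360 mm.
Weld metal: R_n/Ω = (1/2.0) × 0.6 × 480 × 8.484 × 360 × 10⁻³ = 439.8 kN.
Base metal (shear rupture): R_n/Ω = (1/2.0) × 0.6 × 490 × 14 × 360 × 10⁻³ = 740.9 kN.
Governing: weld metal.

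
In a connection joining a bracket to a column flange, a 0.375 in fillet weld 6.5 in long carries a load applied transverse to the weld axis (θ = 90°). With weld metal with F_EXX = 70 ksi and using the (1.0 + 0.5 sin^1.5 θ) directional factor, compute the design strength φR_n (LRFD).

t_e = 0.707 × 0.375 = 0.2651 in; A_we = 0.2651 × 6.5 = 1.723 in².
Directional factor: 1.0 + 0.5 sin^1.5(90°) = 1.5.
F_nw = 0.6 × 70 × 1.5 = 63 ksi.
φR_n = 0.75 × 63 × 1.723 = 81.43 kip.

φR_n ≈ 81.4 kip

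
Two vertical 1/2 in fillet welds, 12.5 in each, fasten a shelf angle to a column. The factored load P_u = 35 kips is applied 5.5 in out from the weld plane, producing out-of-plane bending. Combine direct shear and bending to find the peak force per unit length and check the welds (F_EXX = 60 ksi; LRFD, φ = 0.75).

L_w = 2 × 12.5 = 25 in; section modulus (unit throat) S = 2 × L²/6 = 52.08 in².
Direct shear f_v = P/L_w = 35/25 = 1.4 kip/in.
Moment M = P × e = 35 × 5.5 = 192.5 kip·in; bending f_b = M/S = 3.696 kip/in.
f_max = √(f_v² + f_b²) = √(1.4² + 3.696²) = 3.952 kip/in.
φr_n = 0.75 × 0.6 × 60 × (0.707 × 0.5) = 9.544 kip/in → adequate.

f_max ≈ 3.95 kip/in; adequate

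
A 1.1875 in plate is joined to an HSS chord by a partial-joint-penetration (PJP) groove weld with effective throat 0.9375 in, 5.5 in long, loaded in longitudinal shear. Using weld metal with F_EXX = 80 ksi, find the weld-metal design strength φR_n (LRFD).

φR_n ≈ 186 kip

Effective throat (given) t_e = 0.9375 in.
A_we = 0.9375 × 5.5 = 5.156 in².
F_nw = 0.6 F_EXX = 48 ksi.
φR_n = 0.75 × 48 × 5.156 = 185.6 kip.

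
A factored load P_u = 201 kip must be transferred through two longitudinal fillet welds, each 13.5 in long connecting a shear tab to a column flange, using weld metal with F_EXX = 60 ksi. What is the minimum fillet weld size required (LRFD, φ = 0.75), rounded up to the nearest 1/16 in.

Total weld length L = 27 in.
Required throat t_e = P_u / (φ × 0.6 F_EXX × L) = 201 / (0.75 × 0.6 × 60 × 27) = 0.2757 in.
Required leg w = t_e / 0.707 = 0.39 in → use 7/16 in.

w = 7/16 in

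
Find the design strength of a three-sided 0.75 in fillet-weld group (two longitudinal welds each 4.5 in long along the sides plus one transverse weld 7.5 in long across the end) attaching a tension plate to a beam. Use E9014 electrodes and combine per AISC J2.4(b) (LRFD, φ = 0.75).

E90XX → F_EXX = 90 ksi.
t_e = 0.707 × 0.75 = 0.5302 in.
R_nwl = 0.6 × 90 × 0.5302 × 9 = 257.7 kip (longitudinal, 2 welds).
R_nwt = 0.6 × 90 × 0.5302 × 7.5 = 214.8 kip (transverse, base value).
(i) R_nwl + R_nwt = 472.5 kip; (ii) 0.85 R_nwl + 1.5 R_nwt = 541.2 kip.
R_n = max = 541.2 kip [governs: (ii)]; φR_n = 405.9 kip.

φR_n ≈ 406 kip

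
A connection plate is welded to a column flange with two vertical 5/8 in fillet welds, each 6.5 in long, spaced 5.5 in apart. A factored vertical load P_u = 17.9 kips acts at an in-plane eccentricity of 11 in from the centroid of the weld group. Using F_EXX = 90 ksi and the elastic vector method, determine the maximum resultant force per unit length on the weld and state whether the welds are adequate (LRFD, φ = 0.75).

Total weld length L_w = 13 in. Treat welds as unit-width lines.
Polar moment about centroid: J = 2[d³/12 + d(b/2)²] = 2[6.5³/12 + 6.5×2.75²] = 144.1 in³.
Direct shear f_v = P/L_w = 17.9 / 13 = 1.377 kip/in (vertical).
Torsion M = P·e = 17.9 × 11 = 196.9 kip·in.
Critical point at (x, y) = (2.75, 3.25) from centroid. f_tx = M·y/J = 4.441 kip/in; f_ty = M·x/J = 3.758 kip/in.
Resultant f_max = √[f_tx² + (f_v + f_ty)²] = √[4.441² + (1.377 + 3.758)²] = 6.789 kip/in.
Capacity per unit length: φr_n = 0.75 × 0.6 × 90 × (0.707 × 0.625) = 17.9 kip/in.
6.789 ≤ 17.9 → adequate.

f_max ≈ 6.79 kip/in; adequate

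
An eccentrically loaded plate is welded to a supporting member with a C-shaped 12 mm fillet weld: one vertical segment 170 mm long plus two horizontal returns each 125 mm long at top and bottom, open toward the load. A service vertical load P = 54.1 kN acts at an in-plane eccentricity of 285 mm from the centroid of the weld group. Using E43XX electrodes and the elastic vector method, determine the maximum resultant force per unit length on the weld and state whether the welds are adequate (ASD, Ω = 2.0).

E43XX → F_EXX = 430 MPa.
Total weld length L_w = 420 mm. Treat welds as unit-width lines.
Centroid: x̄ = 2×125×62.5 / 420 = 37.2 mm from the vertical weld.
Polar moment about centroid: J = I_x + I_y = [170³/12 + 2×125×85²] + [170×37.2² + 2(125³/12 + 125×25.3²)] = 2936000 mm³.
Direct shear f_v = P/L_w = 54.1×10³ / 420 = 128.8 N/mm (vertical).
Torsion M = P·e = 54.1×10³ × 285 = 15418000 N·mm.
Critical point at (x, y) = (87.8, 85) from centroid. f_tx = M·y/J = 446.3 N/mm; f_ty = M·x/J = 461 N/mm.
Resultant f_max = √[f_tx² + (f_v + f_ty)²] = √[446.3² + (128.8 + 461)²] = 739.6 N/mm.
Capacity per unit length: r_n/Ω = (1/2.0) × 0.6 × 430 × (0.707 × 12) = 1094 N/mm.
739.6 ≤ 1094 → adequate.

f_max ≈ 740 N/mm; adequate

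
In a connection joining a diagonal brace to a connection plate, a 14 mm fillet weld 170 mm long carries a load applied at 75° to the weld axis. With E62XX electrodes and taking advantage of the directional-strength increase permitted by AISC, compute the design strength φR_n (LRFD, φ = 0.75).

φR_n ≈ 692 kN

E62XX → F_EXX = 620 MPa.
t_e = 0.707 × 14 = 9.898 mm; A_we = 9.898 × 170 = 1683 mm².
Directional factor: 1.0 + 0.5 sin^1.5(75°) = 1.475.
F_nw = 0.6 × 620 × 1.475 = 548.6 MPa.
φR_n = 0.75 × 548.6 × 1683 × 10⁻³ = 692.3 kN.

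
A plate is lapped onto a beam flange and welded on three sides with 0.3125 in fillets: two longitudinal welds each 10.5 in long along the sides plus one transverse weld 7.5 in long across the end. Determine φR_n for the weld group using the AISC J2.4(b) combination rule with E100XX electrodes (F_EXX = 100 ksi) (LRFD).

t_e = 0.707 × 0.3125 = 0.2209 in.
R_nwl = 0.6 × 100 × 0.2209 × 21 = 278.4 kips (longitudinal, 2 welds).
R_nwt = 0.6 × 100 × 0.2209 × 7.5 = 99.42 kips (transverse, base value).
(i) R_nwl + R_nwt = 377.8 kips; (ii) 0.85 R_nwl + 1.5 R_nwt = 385.8 kips.
R_n = max = 385.8 kips [governs: (ii)]; φR_n = 289.3 kips.

φR_n ≈ 289 kips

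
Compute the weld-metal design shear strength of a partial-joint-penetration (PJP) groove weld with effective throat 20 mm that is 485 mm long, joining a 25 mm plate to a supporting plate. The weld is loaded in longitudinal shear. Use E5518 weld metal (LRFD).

φR_n ≈ 2400 kN

E55XX → F_EXX = 550 MPa.
Effective throat (given) t_e = 20 mm.
A_we = 20 × 485 = 9700 mm².
F_nw = 0.6 F_EXX = 330 MPa.
φR_n = 0.75 × 330 × 9700 × 10⁻³ = 2401 kN.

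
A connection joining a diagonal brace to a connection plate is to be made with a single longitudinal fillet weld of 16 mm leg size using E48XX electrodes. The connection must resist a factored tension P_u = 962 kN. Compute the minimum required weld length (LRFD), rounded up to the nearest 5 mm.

E48XX → F_EXX = 480 MPa.
Throat t_e = 0.707 × 16 = 11.31 mm.
φr_n = 0.75 × 0.6 × 480 × 11.31 × 10⁻³ = 2.443 kN/mm.
L_req = P_u / φr_n = 962 / 2.443 = 393.7 mm total.
Round up → use L = 395 mm.

L = 395 mm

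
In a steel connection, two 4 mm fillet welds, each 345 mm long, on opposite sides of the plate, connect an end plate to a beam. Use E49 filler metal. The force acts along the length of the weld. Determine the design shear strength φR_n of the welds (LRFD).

E49XX → F_EXX = 490 MPa.
Effective throat t_e = 0.707 × 4 = 2.828 mm.
Total length L = 690 mm; A_we = 2.828 × 690 = 1951 mm².
F_nw = 0.6 F_EXX = 0.6 × 490 = 294 MPa.
φR_n = 0.75 × 294 × 1951 × 10⁻³ = 430.3 kN.

φR_n ≈ 430 kN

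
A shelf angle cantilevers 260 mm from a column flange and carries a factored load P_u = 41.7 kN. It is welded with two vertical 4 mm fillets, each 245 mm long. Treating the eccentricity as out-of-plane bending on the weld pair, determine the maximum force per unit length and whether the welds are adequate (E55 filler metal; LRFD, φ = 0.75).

E55XX → F_EXX = 550 MPa.
L_w = 2 × 245 = 490 mm; section modulus (unit throat) S = 2 × L²/6 = 20010 mm².
Direct shear f_v = P/L_w = 41.7×10³/490 = 85.1 N/mm.
Moment M = P × e = 41.7×10³ × 260 = 10842000 N·mm; bending f_b = M/S = 541.9 N/mm.
f_max = √(f_v² + f_b²) = √(85.1² + 541.9²) = 548.5 N/mm.
φr_n = 0.75 × 0.6 × 550 × (0.707 × 4) = 699.9 N/mm → adequate.

f_max ≈ 549 N/mm; adequate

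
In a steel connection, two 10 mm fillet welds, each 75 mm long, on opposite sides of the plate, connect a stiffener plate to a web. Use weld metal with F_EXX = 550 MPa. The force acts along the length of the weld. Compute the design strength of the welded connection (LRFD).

φR_n ≈ 262 kN

Effective throat t_e = 0.707 × 10 = 7.07 mm.
Total length L = 150 mm; A_we = 7.07 × 150 = 1060 mm².
F_nw = 0.6 F_EXX = 0.6 × 550 = 330 MPa.
φR_n = 0.75 × 330 × 1060 × 10⁻³ = 262.5 kN.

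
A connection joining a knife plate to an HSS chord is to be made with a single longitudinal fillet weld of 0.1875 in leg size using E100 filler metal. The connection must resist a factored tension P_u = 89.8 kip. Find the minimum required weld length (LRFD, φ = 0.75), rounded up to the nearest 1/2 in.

L = 15.5 in

E100XX → F_EXX = 100 ksi.
Throat t_e = 0.707 × 0.1875 = 0.1326 in.
φr_n = 0.75 × 0.6 × 100 × 0.1326 = 5.965 kip/in.
L_req = P_u / φr_n = 89.8 / 5.965 = 15.05 in total.
Round up → use L = 15.5 in.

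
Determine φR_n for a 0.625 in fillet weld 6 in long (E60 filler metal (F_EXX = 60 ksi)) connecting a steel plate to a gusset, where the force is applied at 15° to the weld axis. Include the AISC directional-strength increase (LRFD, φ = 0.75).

t_e = 0.707 × 0.625 = 0.4419 in; A_we = 0.4419 × 6 = 2.651 in².
Directional factor: 1.0 + 0.5 sin^1.5(15°) = 1.066.
F_nw = 0.6 × 60 × 1.066 = 38.37 ksi.
φR_n = 0.75 × 38.37 × 2.651 = 76.3 kips.

φR_n ≈ 76.3 kips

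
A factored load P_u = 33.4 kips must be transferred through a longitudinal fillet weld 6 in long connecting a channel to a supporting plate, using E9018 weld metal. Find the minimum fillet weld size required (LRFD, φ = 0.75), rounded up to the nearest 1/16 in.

E90XX → F_EXX = 90 ksi.
Total weld length L = 6 in.
Required throat t_e = P_u / (φ × 0.6 F_EXX × L) = 33.4 / (0.75 × 0.6 × 90 × 6) = 0.1374 in.
Required leg w = t_e / 0.707 = 0.1944 in → use 1/4 in.

w = 1/4 in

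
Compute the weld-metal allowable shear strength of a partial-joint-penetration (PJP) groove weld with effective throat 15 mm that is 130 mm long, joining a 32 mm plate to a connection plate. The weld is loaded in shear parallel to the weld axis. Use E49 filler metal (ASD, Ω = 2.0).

E49XX → F_EXX = 490 MPa.
Effective throat (given) t_e = 15 mm.
A_we = 15 × 130 = 1950 mm².
F_nw = 0.6 F_EXX = 294 MPa.
R_n/Ω = (294 × 1950) / 2.0 × 10⁻³ = 286.7 kN.

R_n/Ω ≈ 287 kN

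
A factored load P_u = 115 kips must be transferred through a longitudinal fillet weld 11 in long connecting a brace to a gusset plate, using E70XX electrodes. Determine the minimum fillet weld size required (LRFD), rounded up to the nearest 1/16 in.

E70XX → F_EXX = 70 ksi.
Total weld length L = 11 in.
Required throat t_e = P_u / (φ × 0.6 F_EXX × L) = 115 / (0.75 × 0.6 × 70 × 11) = 0.3319 in.
Required leg w = t_e / 0.707 = 0.4694 in → use 1/2 in.

w = 1/2 in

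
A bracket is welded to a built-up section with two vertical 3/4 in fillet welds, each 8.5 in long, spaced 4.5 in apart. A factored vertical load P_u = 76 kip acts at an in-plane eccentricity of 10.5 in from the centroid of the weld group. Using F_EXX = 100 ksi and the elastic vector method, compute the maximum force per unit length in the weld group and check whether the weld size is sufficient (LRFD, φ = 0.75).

f_max ≈ 22.8 kip/in; adequate

Total weld length L_w = 17 in. Treat welds as unit-width lines.
Polar moment about centroid: J = 2[d³/12 + d(b/2)²] = 2[8.5³/12 + 8.5×2.25²] = 188.4 in³.
Direct shear f_v = P/L_w = 76 / 17 = 4.471 kip/in (vertical).
Torsion M = P·e = 76 × 10.5 = 798 kip·in.
Critical point at (x, y) = (2.25, 4.25) from centroid. f_tx = M·y/J = 18 kip/in; f_ty = M·x/J = 9.529 kip/in.
Resultant f_max = √[f_tx² + (f_v + f_ty)²] = √[18² + (4.471 + 9.529)²] = 22.8 kip/in.
Capacity per unit length: φr_n = 0.75 × 0.6 × 100 × (0.707 × 0.75) = 23.86 kip/in.
22.8 ≤ 23.86 → adequate.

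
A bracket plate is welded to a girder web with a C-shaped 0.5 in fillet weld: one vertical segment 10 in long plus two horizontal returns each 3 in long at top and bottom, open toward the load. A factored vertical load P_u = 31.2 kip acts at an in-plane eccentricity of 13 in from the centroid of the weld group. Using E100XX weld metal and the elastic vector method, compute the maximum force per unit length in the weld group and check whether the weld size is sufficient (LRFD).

E100XX → F_EXX = 100 ksi.
Total weld length L_w = 16 in. Treat welds as unit-width lines.
Centroid: x̄ = 2×3×1.5 / 16 = 0.5625 in from the vertical weld.
Polar moment about centroid: J = I_x + I_y = [10³/12 + 2×3×5²] + [10×0.5625² + 2(3³/12 + 3×0.9375²)] = 246.3 in³.
Direct shear f_v = P/L_w = 31.2 / 16 = 1.95 kip/in (vertical).
Torsion M = P·e = 31.2 × 13 = 405.6 kip·in.
Critical point at (x, y) = (2.438, 5) from centroid. f_tx = M·y/J = 8.235 kip/in; f_ty = M·x/J = 4.014 kip/in.
Resultant f_max = √[f_tx² + (f_v + f_ty)²] = √[8.235² + (1.95 + 4.014)²] = 10.17 kip/in.
Capacity per unit length: φr_n = 0.75 × 0.6 × 100 × (0.707 × 0.5) = 15.91 kip/in.
10.17 ≤ 15.91 → adequate.

f_max ≈ 10.2 kip/in; adequate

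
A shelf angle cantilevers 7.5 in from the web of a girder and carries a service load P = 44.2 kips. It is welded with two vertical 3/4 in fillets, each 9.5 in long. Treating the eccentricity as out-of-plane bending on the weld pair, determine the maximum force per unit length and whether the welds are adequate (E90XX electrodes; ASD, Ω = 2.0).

f_max ≈ 11.3 kip/in; adequate

E90XX → F_EXX = 90 ksi.
L_w = 2 × 9.5 = 19 in; section modulus (unit throat) S = 2 × L²/6 = 30.08 in².
Direct shear f_v = P/L_w = 44.2/19 = 2.326 kip/in.
Moment M = P × e = 44.2 × 7.5 = 331.5 kip·in; bending f_b = M/S = 11.02 kip/in.
f_max = √(f_v² + f_b²) = √(2.326² + 11.02²) = 11.26 kip/in.
r_n/Ω = (1/2.0) × 0.6 × 90 × (0.707 × 0.75) = 14.32 kip/in → adequate.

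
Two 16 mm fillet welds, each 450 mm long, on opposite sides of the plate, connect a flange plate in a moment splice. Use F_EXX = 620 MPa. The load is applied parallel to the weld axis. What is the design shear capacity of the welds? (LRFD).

φR_n ≈ 2840 kN

Effective throat t_e = 0.707 × 16 = 11.31 mm.
Total length L = 900 mm; A_we = 11.31 × 900 = 10180 mm².
F_nw = 0.6 F_EXX = 0.6 × 620 = 372 MPa.
φR_n = 0.75 × 372 × 10180 × 10⁻³ = 2840 kN.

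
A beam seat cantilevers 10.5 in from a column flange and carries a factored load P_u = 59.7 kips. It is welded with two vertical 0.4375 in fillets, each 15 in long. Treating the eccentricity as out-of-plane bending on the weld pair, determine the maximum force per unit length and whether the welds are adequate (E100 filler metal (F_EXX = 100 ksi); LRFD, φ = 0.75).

f_max ≈ 8.59 kip/in; adequate

L_w = 2 × 15 = 30 in; section modulus (unit throat) S = 2 × L²/6 = 75 in².
Direct shear f_v = P/L_w = 59.7/30 = 1.99 kip/in.
Moment M = P × e = 59.7 × 10.5 = 626.85 kip·in; bending f_b = M/S = 8.358 kip/in.
f_max = √(f_v² + f_b²) = √(1.99² + 8.358²) = 8.592 kip/in.
φr_n = 0.75 × 0.6 × 100 × (0.707 × 0.4375) = 13.92 kip/in → adequate.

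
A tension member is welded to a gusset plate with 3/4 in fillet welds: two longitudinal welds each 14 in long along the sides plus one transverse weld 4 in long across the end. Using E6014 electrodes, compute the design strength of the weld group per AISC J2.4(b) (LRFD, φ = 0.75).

E60XX → F_EXX = 60 ksi.
t_e = 0.707 × 0.75 = 0.5302 in.
R_nwl = 0.6 × 60 × 0.5302 × 28 = 534.5 kip (longitudinal, 2 welds).
R_nwt = 0.6 × 60 × 0.5302 × 4 = 76.36 kip (transverse, base value).
(i) R_nwl + R_nwt = 610.8 kip; (ii) 0.85 R_nwl + 1.5 R_nwt = 568.9 kip.
R_n = max = 610.8 kip [governs: (i)]; φR_n = 458.1 kip.

φR_n ≈ 458 kip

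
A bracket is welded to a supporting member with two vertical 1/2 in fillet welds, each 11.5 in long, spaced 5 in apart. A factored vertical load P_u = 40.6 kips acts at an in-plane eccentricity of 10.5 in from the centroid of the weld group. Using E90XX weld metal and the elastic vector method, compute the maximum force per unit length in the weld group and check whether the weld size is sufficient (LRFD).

E90XX → F_EXX = 90 ksi.
Total weld length L_w = 23 in. Treat welds as unit-width lines.
Polar moment about centroid: J = 2[d³/12 + d(b/2)²] = 2[11.5³/12 + 11.5×2.5²] = 397.2 in³.
Direct shear f_v = P/L_w = 40.6 / 23 = 1.765 kip/in (vertical).
Torsion M = P·e = 40.6 × 10.5 = 426.3 kip·in.
Critical point at (x, y) = (2.5, 5.75) from centroid. f_tx = M·y/J = 6.171 kip/in; f_ty = M·x/J = 2.683 kip/in.
Resultant f_max = √[f_tx² + (f_v + f_ty)²] = √[6.171² + (1.765 + 2.683)²] = 7.607 kip/in.
Capacity per unit length: φr_n = 0.75 × 0.6 × 90 × (0.707 × 0.5) = 14.32 kip/in.
7.607 ≤ 14.32 → adequate.

f_max ≈ 7.61 kip/in; adequate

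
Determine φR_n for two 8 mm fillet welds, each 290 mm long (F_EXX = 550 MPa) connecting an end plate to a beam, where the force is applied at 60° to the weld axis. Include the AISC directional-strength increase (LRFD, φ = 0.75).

φR_n ≈ 1140 kN

t_e = 0.707 × 8 = 5.656 mm; A_we = 5.656 × 580 = 3280 mm².
Directional factor: 1.0 + 0.5 sin^1.5(60°) = 1.403.
F_nw = 0.6 × 550 × 1.403 = 463 MPa.
φR_n = 0.75 × 463 × 3280 × 10⁻³ = 1139 kN.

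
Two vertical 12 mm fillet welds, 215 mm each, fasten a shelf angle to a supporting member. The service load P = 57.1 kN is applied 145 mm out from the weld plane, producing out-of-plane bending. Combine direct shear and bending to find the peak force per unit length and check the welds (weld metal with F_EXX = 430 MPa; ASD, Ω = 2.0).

f_max ≈ 554 N/mm; adequate

L_w = 2 × 215 = 430 mm; section modulus (unit throat) S = 2 × L²/6 = 15410 mm².
Direct shear f_v = P/L_w = 57.1×10³/430 = 132.8 N/mm.
Moment M = P × e = 57.1×10³ × 145 = 8279500 N·mm; bending f_b = M/S = 537.3 N/mm.
f_max = √(f_v² + f_b²) = √(132.8² + 537.3²) = 553.5 N/mm.
r_n/Ω = (1/2.0) × 0.6 × 430 × (0.707 × 12) = 1094 N/mm → adequate.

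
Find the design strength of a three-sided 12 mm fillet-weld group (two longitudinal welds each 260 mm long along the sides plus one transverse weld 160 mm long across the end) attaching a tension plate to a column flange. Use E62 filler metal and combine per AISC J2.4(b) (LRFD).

E62XX → F_EXX = 620 MPa.
t_e = 0.707 × 12 = 8.484 mm.
R_nwl = 0.6 × 620 × 8.484 × 520 × 10⁻³ = 1641 kN (longitudinal, 2 welds).
R_nwt = 0.6 × 620 × 8.484 × 160 × 10⁻³ = 505 kN (transverse, base value).
(i) R_nwl + R_nwt = 2146 kN; (ii) 0.85 R_nwl + 1.5 R_nwt = 2152 kN.
R_n = max = 2152 kN [governs: (ii)]; φR_n = 1614 kN.

φR_n ≈ 1610 kN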